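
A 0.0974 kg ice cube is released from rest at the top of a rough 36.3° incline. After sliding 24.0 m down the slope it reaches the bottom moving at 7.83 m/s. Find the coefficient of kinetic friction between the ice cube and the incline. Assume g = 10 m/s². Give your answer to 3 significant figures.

Energy balance down the incline: mg L sinθ − ½mv² = μ_k (mg cosθ) L
mgL sinθ = 13.839 J; ½mv² = 2.9857 J
W_f = 13.839 − 2.9857 = 10.85 J
μ_k = W_f/(mg cosθ · L) = 10.85/(0.7850 × 24.0) = 0.5761

μ_k = 0.576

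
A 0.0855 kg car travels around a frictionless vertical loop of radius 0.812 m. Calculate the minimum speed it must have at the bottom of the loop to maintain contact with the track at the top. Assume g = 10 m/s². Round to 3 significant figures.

At the top: mg = mv_top²/r ⇒ v_top² = gr = 8.120 m²/s²
Energy from bottom to top (height 2r): ½mv_bot² = ½mv_top² + mg(2r)
v_bot² = gr + 4gr = 5gr = 40.60
v_bot = √(5gr) = 6.372 m/s

v = 6.37 m/s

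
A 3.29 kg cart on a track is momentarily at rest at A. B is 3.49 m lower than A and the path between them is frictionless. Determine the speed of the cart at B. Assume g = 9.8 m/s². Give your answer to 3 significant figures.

v = 8.27 m/s

By conservation of mechanical energy, mgh = ½mv²
v = √(2gh) = √(2 × 9.8 × 3.49) = √68.404 = 8.271 m/s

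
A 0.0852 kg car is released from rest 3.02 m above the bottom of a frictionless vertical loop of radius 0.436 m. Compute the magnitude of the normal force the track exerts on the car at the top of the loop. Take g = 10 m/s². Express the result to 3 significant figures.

N = 7.54 N

Energy from release to top (height 2r): mgh = ½mv_top² + mg(2r)
v_top² = 2g(h − 2r) = 2(10)(3.02 − 0.8720) = 42.960 m²/s²
At the top, both N and weight point toward the centre: N + mg = mv_top²/r
N = m(v_top²/r − g) = 0.0852(42.960/0.436 − 10) = 7.543 N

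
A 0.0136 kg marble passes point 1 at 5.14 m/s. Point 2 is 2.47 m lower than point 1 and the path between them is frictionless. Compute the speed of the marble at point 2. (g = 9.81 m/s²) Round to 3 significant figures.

v = 8.65 m/s

Mechanical energy is conserved (no friction): ½mv₀² + mgh = ½mv²
v² = v₀² + 2gh = (5.14)² + 2(9.81)(2.47) = 74.881
v = √74.881 = 8.653 m/s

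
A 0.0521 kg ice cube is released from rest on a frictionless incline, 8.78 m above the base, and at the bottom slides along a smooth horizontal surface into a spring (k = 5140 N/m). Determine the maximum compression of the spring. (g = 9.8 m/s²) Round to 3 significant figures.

At max compression the cube is momentarily at rest: mgh = ½kx²
x = √(2mgh/k) = √(2 × 0.0521 × 9.8 × 8.78 / 5140) = 0.04177 m

x = 0.0418 m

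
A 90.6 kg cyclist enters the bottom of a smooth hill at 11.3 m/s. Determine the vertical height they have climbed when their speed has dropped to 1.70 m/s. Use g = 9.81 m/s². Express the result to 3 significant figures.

h = 6.36 m

Energy balance between the two points: ½mv₁² = ½mv₂² + mgh
h = (v₁² − v₂²)/(2g) = (11.3² − 1.70²)/(2 × 9.81) = 6.361 m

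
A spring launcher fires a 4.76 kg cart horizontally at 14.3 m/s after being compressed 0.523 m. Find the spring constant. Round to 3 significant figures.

k = 3560 N/m

Spring PE at full compression equals KE at release: ½kx² = ½mv²
k = mv²/x² = (4.76)(14.3)²/(0.523)² = 3559 N/m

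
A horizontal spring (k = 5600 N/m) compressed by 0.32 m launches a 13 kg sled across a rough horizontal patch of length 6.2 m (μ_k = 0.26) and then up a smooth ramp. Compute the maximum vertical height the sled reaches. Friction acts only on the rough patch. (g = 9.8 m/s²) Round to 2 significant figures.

Spring energy: E₀ = ½kx² = ½(5600)(0.32)² = 286.72 J
Friction: W_f = μ_k mg d = (0.26)(13)(9.8)(6.2) = 205.4 J
Energy at base of ramp: E = 286.72 − 205.4 = 81.351 J
At max height all remaining energy is PE: mgh = E ⇒ h = E/(mg) = 81.351/(13 × 9.8) = 0.6385 m

h = 0.64 m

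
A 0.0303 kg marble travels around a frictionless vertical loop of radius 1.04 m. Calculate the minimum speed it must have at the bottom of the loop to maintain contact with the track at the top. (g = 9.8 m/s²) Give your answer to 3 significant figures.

At the top: mg = mv_top²/r ⇒ v_top² = gr = 10.19 m²/s²
Energy from bottom to top (height 2r): ½mv_bot² = ½mv_top² + mg(2r)
v_bot² = gr + 4gr = 5gr = 50.96
v_bot = √(5gr) = 7.139 m/s

v = 7.14 m/s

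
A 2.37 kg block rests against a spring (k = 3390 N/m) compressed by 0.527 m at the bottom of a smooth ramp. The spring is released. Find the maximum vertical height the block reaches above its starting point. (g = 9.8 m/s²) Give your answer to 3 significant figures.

h = 20.3 m

All spring PE becomes gravitational PE at the highest point: ½kx² = mgh
h = kx²/(2mg) = (3390)(0.527)²/(2 × 2.37 × 9.8) = 20.27 m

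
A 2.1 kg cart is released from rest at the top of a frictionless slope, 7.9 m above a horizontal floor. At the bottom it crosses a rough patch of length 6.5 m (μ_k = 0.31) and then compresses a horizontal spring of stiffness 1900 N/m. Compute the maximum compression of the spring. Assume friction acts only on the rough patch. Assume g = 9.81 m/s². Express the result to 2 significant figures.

x = 0.36 m

Initial energy: E₁ = mgh = (2.1)(9.81)(7.9) = 162.75 J
Friction removes W_f = μ_k mg d = (0.31)(2.1)(9.81)(6.5) = 41.51 J
Energy reaching the spring: E = 162.75 − 41.51 = 121.24 J
At max compression ½kx² = E ⇒ x = √(2E/k) = √(2 × 121.24/1900) = 0.3572 m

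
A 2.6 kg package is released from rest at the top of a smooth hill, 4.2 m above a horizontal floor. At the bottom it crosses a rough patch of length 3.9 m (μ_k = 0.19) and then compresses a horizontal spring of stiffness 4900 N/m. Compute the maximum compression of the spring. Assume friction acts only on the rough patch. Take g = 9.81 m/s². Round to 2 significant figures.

Initial energy: E₁ = mgh = (2.6)(9.81)(4.2) = 107.13 J
Friction removes W_f = μ_k mg d = (0.19)(2.6)(9.81)(3.9) = 18.90 J
Energy reaching the spring: E = 107.13 − 18.90 = 88.225 J
At max compression ½kx² = E ⇒ x = √(2E/k) = √(2 × 88.225/4900) = 0.1898 m

x = 0.19 m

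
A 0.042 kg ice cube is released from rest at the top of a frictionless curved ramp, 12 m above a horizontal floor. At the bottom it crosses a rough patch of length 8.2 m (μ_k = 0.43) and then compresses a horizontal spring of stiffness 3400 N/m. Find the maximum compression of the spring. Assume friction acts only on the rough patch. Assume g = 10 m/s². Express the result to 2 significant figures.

x = 0.046 m

Initial energy: E₁ = mgh = (0.042)(10)(12) = 5.0400 J
Friction removes W_f = μ_k mg d = (0.43)(0.042)(10)(8.2) = 1.481 J
Energy reaching the spring: E = 5.0400 − 1.481 = 3.5591 J
At max compression ½kx² = E ⇒ x = √(2E/k) = √(2 × 3.5591/3400) = 0.04576 m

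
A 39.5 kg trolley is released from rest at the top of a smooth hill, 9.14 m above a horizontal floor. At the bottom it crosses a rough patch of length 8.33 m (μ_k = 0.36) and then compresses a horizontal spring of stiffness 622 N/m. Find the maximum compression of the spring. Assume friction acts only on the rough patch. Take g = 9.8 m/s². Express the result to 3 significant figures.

Initial energy: E₁ = mgh = (39.5)(9.8)(9.14) = 3538.1 J
Friction removes W_f = μ_k mg d = (0.36)(39.5)(9.8)(8.33) = 1161 J
Energy reaching the spring: E = 3538.1 − 1161 = 2377.3 J
At max compression ½kx² = E ⇒ x = √(2E/k) = √(2 × 2377.3/622) = 2.765 m

x = 2.76 m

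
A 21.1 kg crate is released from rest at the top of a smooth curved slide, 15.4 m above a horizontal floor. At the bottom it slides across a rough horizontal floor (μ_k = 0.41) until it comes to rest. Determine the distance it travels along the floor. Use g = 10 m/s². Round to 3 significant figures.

d = 37.6 m

Applying the work–energy principle:
At rest all PE has been dissipated by friction: mgh = μ_k m g d
d = h/μ_k = 15.4/0.41 = 37.56 m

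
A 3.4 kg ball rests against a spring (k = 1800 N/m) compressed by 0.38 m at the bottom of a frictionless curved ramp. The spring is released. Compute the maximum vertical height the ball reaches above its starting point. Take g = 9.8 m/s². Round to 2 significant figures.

h = 3.9 m

All spring PE becomes gravitational PE at the highest point: ½kx² = mgh
h = kx²/(2mg) = (1800)(0.38)²/(2 × 3.4 × 9.8) = 3.900 m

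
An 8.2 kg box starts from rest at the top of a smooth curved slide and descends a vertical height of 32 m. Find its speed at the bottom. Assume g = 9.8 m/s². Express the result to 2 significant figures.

Mechanical energy is conserved (no friction): mgh = ½mv²
v = √(2gh) = √(2 × 9.8 × 32) = √627.20 = 25.04 m/s

v = 25 m/s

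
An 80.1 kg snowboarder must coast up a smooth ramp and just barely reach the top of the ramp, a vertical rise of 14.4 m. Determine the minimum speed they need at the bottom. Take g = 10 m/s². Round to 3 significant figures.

At the top they are momentarily at rest, so all KE converts to PE: ½mv² = mgh
v = √(2gh) = √(2 × 10 × 14.4) = 16.97 m/s

v = 17.0 m/s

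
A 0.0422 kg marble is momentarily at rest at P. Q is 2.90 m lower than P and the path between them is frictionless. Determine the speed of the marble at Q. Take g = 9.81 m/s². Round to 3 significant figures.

Mechanical energy is conserved (no friction): mgh = ½mv²
v = √(2gh) = √(2 × 9.81 × 2.90) = √56.898 = 7.543 m/s

v = 7.54 m/s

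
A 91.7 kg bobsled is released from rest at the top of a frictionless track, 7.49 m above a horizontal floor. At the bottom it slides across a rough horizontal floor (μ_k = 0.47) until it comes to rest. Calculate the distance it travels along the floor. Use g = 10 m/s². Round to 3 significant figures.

Applying the work–energy principle:
At rest all PE has been dissipated by friction: mgh = μ_k m g d
d = h/μ_k = 7.49/0.47 = 15.94 m

d = 15.9 m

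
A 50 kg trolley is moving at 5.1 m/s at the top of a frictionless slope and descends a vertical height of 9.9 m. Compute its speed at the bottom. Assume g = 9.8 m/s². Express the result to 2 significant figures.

v = 15 m/s

By conservation of mechanical energy, ½mv₀² + mgh = ½mv²
The mass cancels from both sides.
v² = v₀² + 2gh = (5.1)² + 2(9.8)(9.9) = 220.05
v = √220.05 = 14.83 m/s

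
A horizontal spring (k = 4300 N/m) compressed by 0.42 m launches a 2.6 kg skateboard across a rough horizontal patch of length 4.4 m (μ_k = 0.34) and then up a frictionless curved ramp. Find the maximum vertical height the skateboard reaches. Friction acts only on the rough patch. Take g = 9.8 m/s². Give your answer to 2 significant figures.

h = 13 m

Spring energy: E₀ = ½kx² = ½(4300)(0.42)² = 379.26 J
Friction: W_f = μ_k mg d = (0.34)(2.6)(9.8)(4.4) = 38.12 J
Energy at base of ramp: E = 379.26 − 38.12 = 341.14 J
At max height all remaining energy is PE: mgh = E ⇒ h = E/(mg) = 341.14/(2.6 × 9.8) = 13.39 m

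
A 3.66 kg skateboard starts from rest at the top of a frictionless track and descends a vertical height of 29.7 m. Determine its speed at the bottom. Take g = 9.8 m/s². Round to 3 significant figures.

Energy conservation between the two points: mgh = ½mv²
v = √(2gh) = √(2 × 9.8 × 29.7) = √582.12 = 24.13 m/s

v = 24.1 m/s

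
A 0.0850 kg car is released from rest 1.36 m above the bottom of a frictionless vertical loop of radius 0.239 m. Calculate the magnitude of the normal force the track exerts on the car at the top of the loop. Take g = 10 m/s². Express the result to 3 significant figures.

Energy from release to top (height 2r): mgh = ½mv_top² + mg(2r)
v_top² = 2g(h − 2r) = 2(10)(1.36 − 0.4780) = 17.640 m²/s²
At the top, both N and weight point toward the centre: N + mg = mv_top²/r
N = m(v_top²/r − g) = 0.0850(17.640/0.239 − 10) = 5.424 N

N = 5.42 N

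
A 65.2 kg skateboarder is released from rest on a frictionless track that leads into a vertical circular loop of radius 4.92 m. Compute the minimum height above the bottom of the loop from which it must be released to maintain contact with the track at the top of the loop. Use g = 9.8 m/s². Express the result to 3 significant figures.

At the top, for minimum speed gravity alone supplies the centripetal force: mg = mv_top²/r ⇒ v_top² = gr = 48.22 m²/s²
Energy conservation from release height h to the top (height 2r): mgh = ½mv_top² + mg(2r)
h = v_top²/(2g) + 2r = r/2 + 2r = 5r/2 = 12.30 m

h = 12.3 m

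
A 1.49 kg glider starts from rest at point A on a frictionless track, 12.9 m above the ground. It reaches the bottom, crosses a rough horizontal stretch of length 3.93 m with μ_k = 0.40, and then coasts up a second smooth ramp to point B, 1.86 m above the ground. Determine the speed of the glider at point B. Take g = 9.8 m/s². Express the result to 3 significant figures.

v = 13.6 m/s

Energy at A: mgh₁ = (1.49)(9.8)(12.9) = 188.37 J
Friction loss: W_f = μ_k mg d = 22.95 J
At B: ½mv² + mgh₂ = mgh₁ − W_f
½mv² = 188.37 − 22.95 − 27.160 = 138.25 J
v = √(2 × 138.25/1.49) = 13.62 m/s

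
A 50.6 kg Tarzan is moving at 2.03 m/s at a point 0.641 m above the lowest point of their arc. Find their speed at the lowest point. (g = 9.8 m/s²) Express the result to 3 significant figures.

v = 4.08 m/s

Mechanical energy is conserved (no friction): ½mv₀² + mgh = ½mv²
v² = v₀² + 2gh = (2.03)² + 2(9.8)(0.641) = 16.684
v = √16.684 = 4.085 m/s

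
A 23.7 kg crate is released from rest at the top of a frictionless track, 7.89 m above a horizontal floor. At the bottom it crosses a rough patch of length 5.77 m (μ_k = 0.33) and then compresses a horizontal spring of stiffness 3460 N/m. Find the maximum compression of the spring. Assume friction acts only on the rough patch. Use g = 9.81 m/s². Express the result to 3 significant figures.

x = 0.897 m

Initial energy: E₁ = mgh = (23.7)(9.81)(7.89) = 1834.4 J
Friction removes W_f = μ_k mg d = (0.33)(23.7)(9.81)(5.77) = 442.7 J
Energy reaching the spring: E = 1834.4 − 442.7 = 1391.7 J
At max compression ½kx² = E ⇒ x = √(2E/k) = √(2 × 1391.7/3460) = 0.8969 m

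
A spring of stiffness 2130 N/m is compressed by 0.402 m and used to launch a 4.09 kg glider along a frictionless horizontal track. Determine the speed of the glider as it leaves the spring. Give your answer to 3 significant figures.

v = 9.17 m/s

The glider leaves the spring when the spring is at natural length, so ½kx² = ½mv²
v = x√(k/m) = 0.402 × √(2130/4.09) = 9.174 m/s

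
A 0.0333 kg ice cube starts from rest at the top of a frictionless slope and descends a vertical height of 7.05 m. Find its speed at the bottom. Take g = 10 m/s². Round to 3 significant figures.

v = 11.9 m/s

By conservation of mechanical energy, mgh = ½mv²
v = √(2gh) = √(2 × 10 × 7.05) = √141.00 = 11.87 m/s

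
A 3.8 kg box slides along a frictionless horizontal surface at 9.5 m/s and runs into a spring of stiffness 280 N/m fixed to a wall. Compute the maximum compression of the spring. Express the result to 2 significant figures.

Conservation of energy between contact and max compression: ½mv² = ½kx²
x = v√(m/k) = 9.5 × √(3.8/280) = 1.107 m

x = 1.1 m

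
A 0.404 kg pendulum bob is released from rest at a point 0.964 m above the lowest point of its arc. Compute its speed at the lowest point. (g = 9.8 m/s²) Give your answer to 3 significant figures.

v = 4.35 m/s

Equating total energy at the two states: mgh = ½mv²
v = √(2gh) = √(2 × 9.8 × 0.964) = √18.894 = 4.347 m/s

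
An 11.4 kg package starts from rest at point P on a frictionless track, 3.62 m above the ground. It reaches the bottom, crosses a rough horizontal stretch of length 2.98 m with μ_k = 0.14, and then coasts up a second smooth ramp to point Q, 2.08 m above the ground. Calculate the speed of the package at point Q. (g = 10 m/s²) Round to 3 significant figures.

Energy at P: mgh₁ = (11.4)(10)(3.62) = 412.68 J
Friction loss: W_f = μ_k mg d = 47.56 J
At Q: ½mv² + mgh₂ = mgh₁ − W_f
½mv² = 412.68 − 47.56 − 237.12 = 128.00 J
v = √(2 × 128.00/11.4) = 4.739 m/s

v = 4.74 m/s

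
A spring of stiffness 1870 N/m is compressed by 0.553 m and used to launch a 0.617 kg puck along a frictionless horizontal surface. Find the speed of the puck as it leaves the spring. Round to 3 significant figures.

Spring PE converts entirely to kinetic energy: ½kx² = ½mv²
v = x√(k/m) = 0.553 × √(1870/0.617) = 30.44 m/s

v = 30.4 m/s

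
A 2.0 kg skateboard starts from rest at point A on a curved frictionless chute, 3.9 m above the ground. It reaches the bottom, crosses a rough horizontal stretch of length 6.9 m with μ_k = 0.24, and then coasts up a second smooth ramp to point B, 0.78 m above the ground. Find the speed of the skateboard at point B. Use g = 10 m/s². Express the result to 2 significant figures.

v = 5.4 m/s

Energy at A: mgh₁ = (2.0)(10)(3.9) = 78.000 J
Friction loss: W_f = μ_k mg d = 33.12 J
At B: ½mv² + mgh₂ = mgh₁ − W_f
½mv² = 78.000 − 33.12 − 15.600 = 29.280 J
v = √(2 × 29.280/2.0) = 5.411 m/s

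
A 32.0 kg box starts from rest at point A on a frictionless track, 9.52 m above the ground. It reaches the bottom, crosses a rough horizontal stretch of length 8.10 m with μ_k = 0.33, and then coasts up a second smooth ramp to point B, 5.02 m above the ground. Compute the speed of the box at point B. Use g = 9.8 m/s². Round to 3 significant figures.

v = 5.98 m/s

Energy at A: mgh₁ = (32.0)(9.8)(9.52) = 2985.5 J
Friction loss: W_f = μ_k mg d = 838.3 J
At B: ½mv² + mgh₂ = mgh₁ − W_f
½mv² = 2985.5 − 838.3 − 1574.3 = 572.95 J
v = √(2 × 572.95/32.0) = 5.984 m/s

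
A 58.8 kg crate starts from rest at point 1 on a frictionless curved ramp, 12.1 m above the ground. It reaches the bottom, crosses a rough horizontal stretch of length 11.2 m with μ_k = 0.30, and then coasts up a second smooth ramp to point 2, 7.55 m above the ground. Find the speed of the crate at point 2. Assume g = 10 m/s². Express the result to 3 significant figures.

v = 4.88 m/s

Energy at 1: mgh₁ = (58.8)(10)(12.1) = 7114.8 J
Friction loss: W_f = μ_k mg d = 1976 J
At 2: ½mv² + mgh₂ = mgh₁ − W_f
½mv² = 7114.8 − 1976 − 4439.4 = 699.72 J
v = √(2 × 699.72/58.8) = 4.879 m/s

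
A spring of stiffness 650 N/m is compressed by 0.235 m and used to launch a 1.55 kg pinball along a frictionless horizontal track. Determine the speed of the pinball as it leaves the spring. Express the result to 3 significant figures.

Conservation of energy: ½kx² = ½mv²
v = x√(k/m) = 0.235 × √(650/1.55) = 4.812 m/s

v = 4.81 m/s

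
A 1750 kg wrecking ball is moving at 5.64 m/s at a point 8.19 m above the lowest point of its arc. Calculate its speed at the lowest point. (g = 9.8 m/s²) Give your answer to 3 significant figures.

Mechanical energy is conserved (no friction): ½mv₀² + mgh = ½mv²
v² = v₀² + 2gh = (5.64)² + 2(9.8)(8.19) = 192.33
v = √192.33 = 13.87 m/s

v = 13.9 m/s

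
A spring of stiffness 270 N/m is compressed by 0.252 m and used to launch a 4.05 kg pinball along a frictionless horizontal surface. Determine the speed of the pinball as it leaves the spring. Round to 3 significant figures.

Conservation of energy: ½kx² = ½mv²
v = x√(k/m) = 0.252 × √(270/4.05) = 2.058 m/s

v = 2.06 m/s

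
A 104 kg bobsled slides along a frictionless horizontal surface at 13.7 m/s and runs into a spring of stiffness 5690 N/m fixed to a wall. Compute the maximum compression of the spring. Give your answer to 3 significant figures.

At max compression the bobsled is momentarily at rest: ½mv² = ½kx²
x = v√(m/k) = 13.7 × √(104/5690) = 1.852 m

x = 1.85 m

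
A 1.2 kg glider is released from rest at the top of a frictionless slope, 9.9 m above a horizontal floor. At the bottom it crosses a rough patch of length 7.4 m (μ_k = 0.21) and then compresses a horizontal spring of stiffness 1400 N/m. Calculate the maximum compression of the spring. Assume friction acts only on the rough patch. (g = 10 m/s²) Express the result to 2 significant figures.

Initial energy: E₁ = mgh = (1.2)(10)(9.9) = 118.80 J
Friction removes W_f = μ_k mg d = (0.21)(1.2)(10)(7.4) = 18.65 J
Energy reaching the spring: E = 118.80 − 18.65 = 100.15 J
At max compression ½kx² = E ⇒ x = √(2E/k) = √(2 × 100.15/1400) = 0.3783 m

x = 0.38 m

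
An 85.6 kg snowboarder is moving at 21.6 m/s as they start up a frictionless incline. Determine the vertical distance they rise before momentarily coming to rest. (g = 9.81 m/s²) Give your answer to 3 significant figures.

Setting KE at the bottom equal to PE gained: ½mv² = mgh
h = v²/(2g) = 21.6²/(2 × 9.81) = 23.78 m

h = 23.8 m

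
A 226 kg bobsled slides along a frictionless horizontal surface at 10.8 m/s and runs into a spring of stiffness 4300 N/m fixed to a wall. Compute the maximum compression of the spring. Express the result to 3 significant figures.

At max compression the bobsled is momentarily at rest: ½mv² = ½kx²
x = v√(m/k) = 10.8 × √(226/4300) = 2.476 m

x = 2.48 m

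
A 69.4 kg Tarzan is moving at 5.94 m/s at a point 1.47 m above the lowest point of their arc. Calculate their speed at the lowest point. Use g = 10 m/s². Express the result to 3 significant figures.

v = 8.04 m/s

Mechanical energy is conserved (no friction): ½mv₀² + mgh = ½mv²
The mass cancels from both sides.
v² = v₀² + 2gh = (5.94)² + 2(10)(1.47) = 64.684
v = √64.684 = 8.043 m/s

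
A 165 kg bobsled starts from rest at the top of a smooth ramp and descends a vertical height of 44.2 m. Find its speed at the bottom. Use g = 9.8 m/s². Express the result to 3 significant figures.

Energy conservation between the two points: mgh = ½mv²
The mass cancels from both sides.
v = √(2gh) = √(2 × 9.8 × 44.2) = √866.32 = 29.43 m/s

v = 29.4 m/s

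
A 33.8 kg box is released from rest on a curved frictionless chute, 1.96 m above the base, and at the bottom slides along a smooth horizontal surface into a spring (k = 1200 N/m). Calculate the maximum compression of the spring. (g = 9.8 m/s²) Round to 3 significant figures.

Gravitational PE at the top equals spring PE at max compression: mgh = ½kx²
x = √(2mgh/k) = √(2 × 33.8 × 9.8 × 1.96 / 1200) = 1.040 m

x = 1.04 m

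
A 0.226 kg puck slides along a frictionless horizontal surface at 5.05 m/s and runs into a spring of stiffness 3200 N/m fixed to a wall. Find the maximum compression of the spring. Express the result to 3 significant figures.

x = 0.0424 m

All KE is stored as spring PE at maximum compression: ½mv² = ½kx²
x = v√(m/k) = 5.05 × √(0.226/3200) = 0.04244 m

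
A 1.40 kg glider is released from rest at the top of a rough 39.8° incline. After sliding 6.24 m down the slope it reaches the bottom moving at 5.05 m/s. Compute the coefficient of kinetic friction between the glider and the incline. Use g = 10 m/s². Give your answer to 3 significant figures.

The energy dissipated by friction is the PE lost minus the KE gained:
mgL sinθ = 55.920 J; ½mv² = 17.852 J
W_f = 55.920 − 17.852 = 38.07 J
μ_k = W_f/(mg cosθ · L) = 38.07/(10.76 × 6.24) = 0.5672

μ_k = 0.567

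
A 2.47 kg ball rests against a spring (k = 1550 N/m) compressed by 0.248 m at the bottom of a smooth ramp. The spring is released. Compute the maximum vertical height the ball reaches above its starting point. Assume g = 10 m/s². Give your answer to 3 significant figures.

All spring PE becomes gravitational PE at the highest point: ½kx² = mgh
h = kx²/(2mg) = (1550)(0.248)²/(2 × 2.47 × 10) = 1.930 m

h = 1.93 m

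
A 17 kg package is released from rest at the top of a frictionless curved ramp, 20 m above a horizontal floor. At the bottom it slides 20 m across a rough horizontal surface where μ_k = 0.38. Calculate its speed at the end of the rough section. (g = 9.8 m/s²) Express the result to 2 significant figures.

v = 16 m/s

Applying the work–energy principle:
mgh = ½mv² + μ_k m g d
W_f = μ_k mg d = (0.38)(17)(9.8)(20) = 1266 J
½mv² = mgh − W_f = 3332.0 − 1266 = 2065.8 J
v = √(2 × 2065.8/17) = 15.59 m/s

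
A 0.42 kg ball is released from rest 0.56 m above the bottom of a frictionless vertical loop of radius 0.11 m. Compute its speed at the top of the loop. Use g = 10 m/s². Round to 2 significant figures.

v = 2.6 m/s

Energy conservation: mgh = ½mv_top² + mg(2r)
v_top² = 2g(h − 2r) = 2(10)(0.56 − 0.2200) = 6.800
v_top = 2.608 m/s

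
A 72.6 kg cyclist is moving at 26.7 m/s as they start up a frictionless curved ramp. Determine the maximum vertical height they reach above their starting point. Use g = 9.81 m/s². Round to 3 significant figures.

h = 36.3 m

Setting KE at the bottom equal to PE gained: ½mv² = mgh
h = v²/(2g) = 26.7²/(2 × 9.81) = 36.33 m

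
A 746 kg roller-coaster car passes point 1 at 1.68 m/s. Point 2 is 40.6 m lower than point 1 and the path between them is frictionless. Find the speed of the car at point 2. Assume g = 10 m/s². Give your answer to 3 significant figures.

Equating total energy at the two states: ½mv₀² + mgh = ½mv²
v² = v₀² + 2gh = (1.68)² + 2(10)(40.6) = 814.82
v = √814.82 = 28.55 m/s

v = 28.5 m/s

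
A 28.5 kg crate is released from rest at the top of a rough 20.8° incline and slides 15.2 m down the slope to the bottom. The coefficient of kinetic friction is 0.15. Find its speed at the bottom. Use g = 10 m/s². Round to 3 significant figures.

v = 8.08 m/s

Taking the bottom as reference, mgh = ½mv² + μ_k N L with h = L sinθ, N = mg cosθ:
mgh = mgL sinθ = (28.5)(10)(15.2)sin20.8° = 1538.3 J
W_f = μ_k mg cosθ · L = (0.15)(28.5)(10)cos20.8°·15.2 = 607.4 J
½mv² = 1538.3 − 607.4 = 930.87 J
v = √(2 × 930.87/28.5) = 8.082 m/s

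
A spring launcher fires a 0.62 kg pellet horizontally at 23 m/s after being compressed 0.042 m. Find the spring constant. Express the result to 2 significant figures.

k = 190000 N/m

½kx² = ½mv²
k = mv²/x² = (0.62)(23)²/(0.042)² = 185930 N/m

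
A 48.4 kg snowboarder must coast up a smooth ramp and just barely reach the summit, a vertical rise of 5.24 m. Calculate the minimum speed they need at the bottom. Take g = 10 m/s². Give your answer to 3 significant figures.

v = 10.2 m/s

At the top they are momentarily at rest, so all KE converts to PE: ½mv² = mgh
v = √(2gh) = √(2 × 10 × 5.24) = 10.24 m/s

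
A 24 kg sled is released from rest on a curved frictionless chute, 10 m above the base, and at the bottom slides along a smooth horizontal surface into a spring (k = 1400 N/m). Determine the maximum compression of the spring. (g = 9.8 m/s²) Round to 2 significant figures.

x = 1.8 m

Energy conservation (no friction) from release to max compression: mgh = ½kx²
x = √(2mgh/k) = √(2 × 24 × 9.8 × 10 / 1400) = 1.833 m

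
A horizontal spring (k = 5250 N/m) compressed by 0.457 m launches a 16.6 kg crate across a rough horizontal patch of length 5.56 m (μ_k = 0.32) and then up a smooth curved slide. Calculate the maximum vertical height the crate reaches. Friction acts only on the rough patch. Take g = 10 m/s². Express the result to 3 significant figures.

Spring energy: E₀ = ½kx² = ½(5250)(0.457)² = 548.23 J
Friction: W_f = μ_k mg d = (0.32)(16.6)(10)(5.56) = 295.3 J
Energy at base of ramp: E = 548.23 − 295.3 = 252.88 J
At max height all remaining energy is PE: mgh = E ⇒ h = E/(mg) = 252.88/(16.6 × 10) = 1.523 m

h = 1.52 m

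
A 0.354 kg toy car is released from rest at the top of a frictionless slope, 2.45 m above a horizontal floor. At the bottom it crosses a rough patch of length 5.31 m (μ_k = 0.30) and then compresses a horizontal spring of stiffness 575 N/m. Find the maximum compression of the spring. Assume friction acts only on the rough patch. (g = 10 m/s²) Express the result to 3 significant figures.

x = 0.103 m

Initial energy: E₁ = mgh = (0.354)(10)(2.45) = 8.6730 J
Friction removes W_f = μ_k mg d = (0.30)(0.354)(10)(5.31) = 5.639 J
Energy reaching the spring: E = 8.6730 − 5.639 = 3.0338 J
At max compression ½kx² = E ⇒ x = √(2E/k) = √(2 × 3.0338/575) = 0.1027 m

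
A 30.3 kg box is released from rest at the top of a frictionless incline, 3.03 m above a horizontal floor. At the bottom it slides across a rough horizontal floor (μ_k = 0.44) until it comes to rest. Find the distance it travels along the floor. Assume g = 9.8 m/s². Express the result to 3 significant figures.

Energy bookkeeping (friction removes W_f = μ_k N d):
At rest all PE has been dissipated by friction: mgh = μ_k m g d
d = h/μ_k = 3.03/0.44 = 6.886 m

d = 6.89 m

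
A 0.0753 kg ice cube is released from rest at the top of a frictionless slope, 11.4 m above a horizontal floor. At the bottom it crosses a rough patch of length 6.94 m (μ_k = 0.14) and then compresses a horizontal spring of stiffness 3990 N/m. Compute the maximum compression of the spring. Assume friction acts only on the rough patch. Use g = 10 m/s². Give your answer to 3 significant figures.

Initial energy: E₁ = mgh = (0.0753)(10)(11.4) = 8.5842 J
Friction removes W_f = μ_k mg d = (0.14)(0.0753)(10)(6.94) = 0.7316 J
Energy reaching the spring: E = 8.5842 − 0.7316 = 7.8526 J
At max compression ½kx² = E ⇒ x = √(2E/k) = √(2 × 7.8526/3990) = 0.06274 m

x = 0.0627 m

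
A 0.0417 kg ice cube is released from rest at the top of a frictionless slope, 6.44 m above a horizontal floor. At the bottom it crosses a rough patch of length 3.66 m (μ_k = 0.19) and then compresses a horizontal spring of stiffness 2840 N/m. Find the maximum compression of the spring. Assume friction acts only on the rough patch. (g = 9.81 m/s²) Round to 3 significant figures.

x = 0.0407 m

Initial energy: E₁ = mgh = (0.0417)(9.81)(6.44) = 2.6345 J
Friction removes W_f = μ_k mg d = (0.19)(0.0417)(9.81)(3.66) = 0.2845 J
Energy reaching the spring: E = 2.6345 − 0.2845 = 2.3500 J
At max compression ½kx² = E ⇒ x = √(2E/k) = √(2 × 2.3500/2840) = 0.04068 m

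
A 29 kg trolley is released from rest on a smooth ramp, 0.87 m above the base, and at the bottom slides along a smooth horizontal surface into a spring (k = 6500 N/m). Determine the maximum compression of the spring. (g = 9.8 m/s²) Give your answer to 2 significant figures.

x = 0.28 m

Gravitational PE at the top equals spring PE at max compression: mgh = ½kx²
x = √(2mgh/k) = √(2 × 29 × 9.8 × 0.87 / 6500) = 0.2758 m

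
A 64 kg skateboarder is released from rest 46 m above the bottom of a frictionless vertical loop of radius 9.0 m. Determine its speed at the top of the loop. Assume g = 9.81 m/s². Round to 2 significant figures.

Energy conservation: mgh = ½mv_top² + mg(2r)
v_top² = 2g(h − 2r) = 2(9.81)(46 − 18.00) = 549.4
v_top = 23.44 m/s

v = 23 m/s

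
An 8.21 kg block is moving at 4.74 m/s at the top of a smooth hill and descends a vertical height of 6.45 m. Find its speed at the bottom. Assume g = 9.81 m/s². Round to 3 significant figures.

Mechanical energy is conserved (no friction): ½mv₀² + mgh = ½mv²
The mass cancels from both sides.
v² = v₀² + 2gh = (4.74)² + 2(9.81)(6.45) = 149.02
v = √149.02 = 12.21 m/s

v = 12.2 m/s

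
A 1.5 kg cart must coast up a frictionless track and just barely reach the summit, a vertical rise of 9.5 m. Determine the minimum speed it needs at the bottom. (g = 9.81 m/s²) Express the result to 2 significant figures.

v = 14 m/s

At the top it is momentarily at rest, so all KE converts to PE: ½mv² = mgh
v = √(2gh) = √(2 × 9.81 × 9.5) = 13.65 m/s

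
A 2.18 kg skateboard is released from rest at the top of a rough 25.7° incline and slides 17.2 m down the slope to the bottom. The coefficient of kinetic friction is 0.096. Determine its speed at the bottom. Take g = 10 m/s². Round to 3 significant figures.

Work–energy: mg(L sinθ) − μ_k(mg cosθ)L = ½mv²
mgh = mgL sinθ = (2.18)(10)(17.2)sin25.7° = 162.60 J
W_f = μ_k mg cosθ · L = (0.096)(2.18)(10)cos25.7°·17.2 = 32.44 J
½mv² = 162.60 − 32.44 = 130.17 J
v = √(2 × 130.17/2.18) = 10.93 m/s

v = 10.9 m/s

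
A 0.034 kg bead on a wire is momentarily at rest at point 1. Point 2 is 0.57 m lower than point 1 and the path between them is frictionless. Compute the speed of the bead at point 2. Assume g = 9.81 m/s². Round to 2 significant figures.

Equating total energy at the two states: mgh = ½mv²
v = √(2gh) = √(2 × 9.81 × 0.57) = √11.183 = 3.344 m/s

v = 3.3 m/s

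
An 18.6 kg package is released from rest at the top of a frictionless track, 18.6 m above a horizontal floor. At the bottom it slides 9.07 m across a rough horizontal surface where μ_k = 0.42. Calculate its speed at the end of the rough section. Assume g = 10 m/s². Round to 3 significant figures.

v = 17.2 m/s

Applying the work–energy principle:
mgh = ½mv² + μ_k m g d
W_f = μ_k mg d = (0.42)(18.6)(10)(9.07) = 708.5 J
½mv² = mgh − W_f = 3459.6 − 708.5 = 2751.1 J
v = √(2 × 2751.1/18.6) = 17.20 m/s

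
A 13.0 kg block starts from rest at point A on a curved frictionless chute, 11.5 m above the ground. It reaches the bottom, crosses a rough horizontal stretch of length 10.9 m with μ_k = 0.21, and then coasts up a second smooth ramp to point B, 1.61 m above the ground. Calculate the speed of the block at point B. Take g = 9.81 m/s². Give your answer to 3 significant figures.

Energy at A: mgh₁ = (13.0)(9.81)(11.5) = 1466.6 J
Friction loss: W_f = μ_k mg d = 291.9 J
At B: ½mv² + mgh₂ = mgh₁ − W_f
½mv² = 1466.6 − 291.9 − 205.32 = 969.36 J
v = √(2 × 969.36/13.0) = 12.21 m/s

v = 12.2 m/s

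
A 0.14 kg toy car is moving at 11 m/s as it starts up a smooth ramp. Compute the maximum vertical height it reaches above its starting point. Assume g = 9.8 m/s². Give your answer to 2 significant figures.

Setting KE at the bottom equal to PE gained: ½mv² = mgh
h = v²/(2g) = 11²/(2 × 9.8) = 6.173 m

h = 6.2 m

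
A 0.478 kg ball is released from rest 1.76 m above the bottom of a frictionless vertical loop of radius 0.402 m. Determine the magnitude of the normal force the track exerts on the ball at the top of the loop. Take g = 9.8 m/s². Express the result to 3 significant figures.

N = 17.6 N

Energy from release to top (height 2r): mgh = ½mv_top² + mg(2r)
v_top² = 2g(h − 2r) = 2(9.8)(1.76 − 0.8040) = 18.738 m²/s²
At the top, both N and weight point toward the centre: N + mg = mv_top²/r
N = m(v_top²/r − g) = 0.478(18.738/0.402 − 9.8) = 17.60 N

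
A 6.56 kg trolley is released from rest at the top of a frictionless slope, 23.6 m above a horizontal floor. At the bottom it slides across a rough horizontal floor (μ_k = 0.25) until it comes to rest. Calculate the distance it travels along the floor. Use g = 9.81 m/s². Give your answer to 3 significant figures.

d = 94.4 m

Energy bookkeeping (friction removes W_f = μ_k N d):
At rest all PE has been dissipated by friction: mgh = μ_k m g d
d = h/μ_k = 23.6/0.25 = 94.40 m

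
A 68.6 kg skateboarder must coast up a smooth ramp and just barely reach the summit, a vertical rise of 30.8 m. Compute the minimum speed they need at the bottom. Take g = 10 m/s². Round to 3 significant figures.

v = 24.8 m/s

At the top they are momentarily at rest, so all KE converts to PE: ½mv² = mgh
v = √(2gh) = √(2 × 10 × 30.8) = 24.82 m/s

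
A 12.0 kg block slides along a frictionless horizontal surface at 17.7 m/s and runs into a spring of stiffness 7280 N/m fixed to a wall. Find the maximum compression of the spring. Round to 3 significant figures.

x = 0.719 m

All KE is stored as spring PE at maximum compression: ½mv² = ½kx²
x = v√(m/k) = 17.7 × √(12.0/7280) = 0.7186 m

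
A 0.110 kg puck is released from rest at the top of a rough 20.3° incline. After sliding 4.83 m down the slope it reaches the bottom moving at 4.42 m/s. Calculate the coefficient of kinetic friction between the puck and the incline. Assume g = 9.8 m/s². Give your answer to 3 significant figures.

μ_k = 0.150

The energy dissipated by friction is the PE lost minus the KE gained:
mgL sinθ = 1.8064 J; ½mv² = 1.0745 J
W_f = 1.8064 − 1.0745 = 0.7319 J
μ_k = W_f/(mg cosθ · L) = 0.7319/(1.011 × 4.83) = 0.1499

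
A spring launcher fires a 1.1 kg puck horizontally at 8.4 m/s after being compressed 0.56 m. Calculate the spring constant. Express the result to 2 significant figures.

k = 250 N/m

Energy stored in the spring equals the launch KE: ½kx² = ½mv²
k = mv²/x² = (1.1)(8.4)²/(0.56)² = 247.5 N/m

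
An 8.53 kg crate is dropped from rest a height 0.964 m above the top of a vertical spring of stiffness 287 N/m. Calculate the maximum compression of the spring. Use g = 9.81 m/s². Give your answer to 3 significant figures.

x = 1.10 m

Let x be the compression. The total drop is H + x, and the crate is instantaneously at rest at max compression, so energy conservation gives:
mg(H + x) = ½kx²
½(287)x² − (8.53)(9.81)x − (8.53)(9.81)(0.964) = 0
143.5x² − 83.68x − 80.67 = 0
x = [83.68 + √(7002 + 46303)]/(2 × 143.5) = 1.096 m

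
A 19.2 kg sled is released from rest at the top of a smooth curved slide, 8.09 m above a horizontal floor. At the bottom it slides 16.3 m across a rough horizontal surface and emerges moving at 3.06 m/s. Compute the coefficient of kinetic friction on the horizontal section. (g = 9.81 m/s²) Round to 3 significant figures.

μ_k = 0.467

Applying the work–energy principle:
mgh = ½mv² + μ_k m g d
mgh = 1523.8 J; ½mv² = 89.891 J
W_f = 1523.8 − 89.891 = 1434 J
μ_k = W_f/(mg·d) = 1434/(188.4 × 16.3) = 0.4670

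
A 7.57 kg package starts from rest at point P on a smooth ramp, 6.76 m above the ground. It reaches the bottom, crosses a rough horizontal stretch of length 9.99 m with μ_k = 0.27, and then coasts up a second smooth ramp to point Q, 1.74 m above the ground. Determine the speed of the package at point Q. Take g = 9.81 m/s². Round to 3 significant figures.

v = 6.75 m/s

Energy at P: mgh₁ = (7.57)(9.81)(6.76) = 502.01 J
Friction loss: W_f = μ_k mg d = 200.3 J
At Q: ½mv² + mgh₂ = mgh₁ − W_f
½mv² = 502.01 − 200.3 − 129.22 = 172.49 J
v = √(2 × 172.49/7.57) = 6.751 m/s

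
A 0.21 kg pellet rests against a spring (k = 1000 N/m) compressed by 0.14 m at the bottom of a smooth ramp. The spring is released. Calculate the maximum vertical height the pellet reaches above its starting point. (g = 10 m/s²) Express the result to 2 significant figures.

Energy conservation from release to the highest point: ½kx² = mgh
h = kx²/(2mg) = (1000)(0.14)²/(2 × 0.21 × 10) = 4.667 m

h = 4.7 m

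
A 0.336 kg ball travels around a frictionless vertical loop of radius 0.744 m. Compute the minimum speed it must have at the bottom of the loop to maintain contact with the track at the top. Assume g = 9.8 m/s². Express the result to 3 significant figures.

At the top: mg = mv_top²/r ⇒ v_top² = gr = 7.291 m²/s²
Energy from bottom to top (height 2r): ½mv_bot² = ½mv_top² + mg(2r)
v_bot² = gr + 4gr = 5gr = 36.46
v_bot = √(5gr) = 6.038 m/s

v = 6.04 m/s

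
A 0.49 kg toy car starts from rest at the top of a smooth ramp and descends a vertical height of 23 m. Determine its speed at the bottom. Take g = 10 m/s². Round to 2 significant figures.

Mechanical energy is conserved (no friction): mgh = ½mv²
v = √(2gh) = √(2 × 10 × 23) = √460.00 = 21.45 m/s

v = 21 m/s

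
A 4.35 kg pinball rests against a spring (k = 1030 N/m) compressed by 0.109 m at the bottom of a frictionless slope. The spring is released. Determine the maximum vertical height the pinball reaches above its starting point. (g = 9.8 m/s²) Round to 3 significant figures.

Energy conservation from release to the highest point: ½kx² = mgh
h = kx²/(2mg) = (1030)(0.109)²/(2 × 4.35 × 9.8) = 0.1435 m

h = 0.144 m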